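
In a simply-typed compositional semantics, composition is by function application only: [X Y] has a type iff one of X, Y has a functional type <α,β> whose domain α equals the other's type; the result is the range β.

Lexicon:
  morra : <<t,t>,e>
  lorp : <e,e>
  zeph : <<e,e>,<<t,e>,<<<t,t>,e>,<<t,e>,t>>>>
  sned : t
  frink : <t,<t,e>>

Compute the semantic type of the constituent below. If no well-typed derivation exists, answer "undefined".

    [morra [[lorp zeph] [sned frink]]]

[lorp zeph]: functor zeph : <<e,e>,<<t,e>,<<<t,t>,e>,<<t,e>,t>>>>, argument lorp : <e,e>; result <<t,e>,<<<t,t>,e>,<<t,e>,t>>>.
[sned frink]: functor frink : <t,<t,e>>, argument sned : t; result <t,e>.
[[lorp zeph] [sned frink]]: functor [lorp zeph] : <<t,e>,<<<t,t>,e>,<<t,e>,t>>>, argument [sned frink] : <t,e>; result <<<t,t>,e>,<<t,e>,t>>.
[morra [[lorp zeph] [sned frink]]]: functor [[lorp zeph] [sned frink]] : <<<t,t>,e>,<<t,e>,t>>, argument morra : <<t,t>,e>; result <<t,e>,t>.

<<t,e>,t>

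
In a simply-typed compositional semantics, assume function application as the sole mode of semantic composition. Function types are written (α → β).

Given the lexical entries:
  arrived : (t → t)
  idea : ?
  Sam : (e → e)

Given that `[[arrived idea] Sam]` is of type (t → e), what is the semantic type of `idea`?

((t → t) → ((e → e) → (t → e)))

For [[arrived idea] Sam] to have type (t → e) with Sam of type (e → e), [arrived idea] must be the function: [arrived idea] : ((e → e) → (t → e)).
For [arrived idea] to have type ((e → e) → (t → e)) with arrived of type (t → t), idea must be the function: idea : ((t → t) → ((e → e) → (t → e))).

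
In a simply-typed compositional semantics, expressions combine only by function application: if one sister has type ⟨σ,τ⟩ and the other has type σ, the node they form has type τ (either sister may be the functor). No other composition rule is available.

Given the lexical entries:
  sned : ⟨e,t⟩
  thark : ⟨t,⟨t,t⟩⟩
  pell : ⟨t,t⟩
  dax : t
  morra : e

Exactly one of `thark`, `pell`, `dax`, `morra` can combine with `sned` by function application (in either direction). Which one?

morra

thark : ⟨t,⟨t,t⟩⟩ — does not combine with sned.
pell : ⟨t,t⟩ — does not combine with sned.
dax : t — does not combine with sned.
morra — combines: sned : ⟨e,t⟩ takes morra : e as argument, giving t.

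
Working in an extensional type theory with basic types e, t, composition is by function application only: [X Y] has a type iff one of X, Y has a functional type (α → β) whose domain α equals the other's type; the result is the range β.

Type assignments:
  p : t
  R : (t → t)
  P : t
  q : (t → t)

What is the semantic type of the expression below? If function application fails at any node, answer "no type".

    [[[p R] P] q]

no type

[p R]: (t → t) applied to t yields t.
[[p R] P]: t and t cannot combine by function application — type clash.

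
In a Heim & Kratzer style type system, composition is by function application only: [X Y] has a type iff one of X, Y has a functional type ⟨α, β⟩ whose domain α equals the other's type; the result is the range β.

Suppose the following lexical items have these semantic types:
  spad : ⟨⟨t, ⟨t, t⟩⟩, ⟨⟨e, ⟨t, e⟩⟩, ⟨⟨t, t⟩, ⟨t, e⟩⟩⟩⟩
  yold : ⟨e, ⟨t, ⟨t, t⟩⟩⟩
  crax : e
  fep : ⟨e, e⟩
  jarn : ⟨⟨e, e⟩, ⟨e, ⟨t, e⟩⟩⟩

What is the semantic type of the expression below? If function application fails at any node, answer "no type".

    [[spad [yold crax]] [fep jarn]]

⟨⟨t, t⟩, ⟨t, e⟩⟩

[yold crax]: ⟨e, ⟨t, ⟨t, t⟩⟩⟩ applied to e yields ⟨t, ⟨t, t⟩⟩.
[spad [yold crax]]: ⟨⟨t, ⟨t, t⟩⟩, ⟨⟨e, ⟨t, e⟩⟩, ⟨⟨t, t⟩, ⟨t, e⟩⟩⟩⟩ applied to ⟨t, ⟨t, t⟩⟩ yields ⟨⟨e, ⟨t, e⟩⟩, ⟨⟨t, t⟩, ⟨t, e⟩⟩⟩.
[fep jarn]: ⟨⟨e, e⟩, ⟨e, ⟨t, e⟩⟩⟩ applied to ⟨e, e⟩ yields ⟨e, ⟨t, e⟩⟩.
[[spad [yold crax]] [fep jarn]]: ⟨⟨e, ⟨t, e⟩⟩, ⟨⟨t, t⟩, ⟨t, e⟩⟩⟩ applied to ⟨e, ⟨t, e⟩⟩ yields ⟨⟨t, t⟩, ⟨t, e⟩⟩.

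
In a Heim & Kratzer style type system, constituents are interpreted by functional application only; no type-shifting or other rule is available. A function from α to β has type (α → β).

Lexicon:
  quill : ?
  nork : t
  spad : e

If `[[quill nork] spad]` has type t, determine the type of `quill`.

(t → (e → t))

At [[quill nork] spad] (required: t): spad is e, which is not a function with range t; hence [quill nork] is the functor — type (e → t).
At [quill nork] (required: (e → t)): nork is t, which is not a function with range (e → t); hence quill is the functor — type (t → (e → t)).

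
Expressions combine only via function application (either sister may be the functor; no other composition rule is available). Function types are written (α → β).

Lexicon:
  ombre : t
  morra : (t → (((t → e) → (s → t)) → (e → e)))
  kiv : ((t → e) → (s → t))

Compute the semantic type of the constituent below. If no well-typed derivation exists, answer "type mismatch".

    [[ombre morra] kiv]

(e → e)

[ombre morra]: (t → (((t → e) → (s → t)) → (e → e))) applied to t yields (((t → e) → (s → t)) → (e → e)).
[[ombre morra] kiv]: (((t → e) → (s → t)) → (e → e)) applied to ((t → e) → (s → t)) yields (e → e).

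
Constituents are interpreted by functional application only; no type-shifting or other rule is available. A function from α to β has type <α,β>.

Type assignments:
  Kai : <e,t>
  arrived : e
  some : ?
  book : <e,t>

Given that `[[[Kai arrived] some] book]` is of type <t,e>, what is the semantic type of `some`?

<t,<<e,t>,<t,e>>>

[[[Kai arrived] some] book] is required to be <t,e>. book : <e,t> cannot yield <t,e> as functor, so [[Kai arrived] some] : <<e,t>,<t,e>>.
[[Kai arrived] some] is required to be <<e,t>,<t,e>>. [Kai arrived] : t cannot yield <<e,t>,<t,e>> as functor, so some : <t,<<e,t>,<t,e>>>.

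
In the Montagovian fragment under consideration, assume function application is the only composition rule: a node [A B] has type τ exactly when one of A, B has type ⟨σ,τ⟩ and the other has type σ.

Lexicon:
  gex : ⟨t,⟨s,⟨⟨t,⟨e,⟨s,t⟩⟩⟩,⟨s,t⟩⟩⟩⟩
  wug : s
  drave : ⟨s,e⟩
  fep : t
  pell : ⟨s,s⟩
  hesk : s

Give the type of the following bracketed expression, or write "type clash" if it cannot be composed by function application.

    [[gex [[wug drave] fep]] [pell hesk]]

[wug drave] — drave of type ⟨s,e⟩ combines with wug of type s: type e.
At [[wug drave] fep]: neither e nor t can take the other as argument; the node is ill-typed.

type clash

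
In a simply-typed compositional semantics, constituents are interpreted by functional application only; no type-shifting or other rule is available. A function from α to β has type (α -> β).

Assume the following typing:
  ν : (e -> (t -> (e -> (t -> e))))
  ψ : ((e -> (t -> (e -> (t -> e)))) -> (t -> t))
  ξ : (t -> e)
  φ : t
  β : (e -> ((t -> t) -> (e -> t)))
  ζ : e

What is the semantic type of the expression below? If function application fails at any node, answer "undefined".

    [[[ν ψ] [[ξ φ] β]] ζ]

[ν ψ]: functor ψ : ((e -> (t -> (e -> (t -> e)))) -> (t -> t)), argument ν : (e -> (t -> (e -> (t -> e)))); result (t -> t).
[ξ φ]: functor ξ : (t -> e), argument φ : t; result e.
[[ξ φ] β]: functor β : (e -> ((t -> t) -> (e -> t))), argument [ξ φ] : e; result ((t -> t) -> (e -> t)).
[[ν ψ] [[ξ φ] β]]: functor [[ξ φ] β] : ((t -> t) -> (e -> t)), argument [ν ψ] : (t -> t); result (e -> t).
[[[ν ψ] [[ξ φ] β]] ζ]: functor [[ν ψ] [[ξ φ] β]] : (e -> t), argument ζ : e; result t.

t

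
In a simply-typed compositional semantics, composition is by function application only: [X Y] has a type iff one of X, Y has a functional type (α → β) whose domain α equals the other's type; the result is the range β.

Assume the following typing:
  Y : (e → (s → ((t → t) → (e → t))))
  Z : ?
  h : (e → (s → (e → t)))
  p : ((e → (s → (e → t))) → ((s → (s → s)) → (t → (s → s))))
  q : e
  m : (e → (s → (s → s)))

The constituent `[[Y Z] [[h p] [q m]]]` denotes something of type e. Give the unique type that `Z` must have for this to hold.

((e → (s → ((t → t) → (e → t)))) → ((t → (s → s)) → e))

At [[Y Z] [[h p] [q m]]] (required: e): [[h p] [q m]] is (t → (s → s)), which is not a function with range e; hence [Y Z] is the functor — type ((t → (s → s)) → e).
At [Y Z] (required: ((t → (s → s)) → e)): Y is (e → (s → ((t → t) → (e → t)))), which is not a function with range ((t → (s → s)) → e); hence Z is the functor — type ((e → (s → ((t → t) → (e → t)))) → ((t → (s → s)) → e)).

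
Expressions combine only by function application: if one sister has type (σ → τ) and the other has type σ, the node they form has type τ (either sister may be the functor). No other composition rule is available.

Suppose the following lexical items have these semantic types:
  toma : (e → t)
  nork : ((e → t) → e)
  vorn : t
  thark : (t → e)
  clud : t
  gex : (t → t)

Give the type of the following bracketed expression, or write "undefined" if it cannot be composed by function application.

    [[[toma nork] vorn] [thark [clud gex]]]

At [toma nork], nork : ((e → t) → e) takes toma : (e → t), giving e.
[[toma nork] vorn]: e and t cannot combine by function application — type clash.

undefined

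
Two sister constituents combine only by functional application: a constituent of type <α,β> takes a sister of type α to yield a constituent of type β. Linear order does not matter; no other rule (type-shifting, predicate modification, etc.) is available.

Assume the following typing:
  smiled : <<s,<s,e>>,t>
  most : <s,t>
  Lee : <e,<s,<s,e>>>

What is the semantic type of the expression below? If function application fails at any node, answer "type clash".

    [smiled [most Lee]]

type clash

[most Lee]: <s,t> with <e,<s,<s,e>>> — neither is a function whose domain matches the other; composition fails here.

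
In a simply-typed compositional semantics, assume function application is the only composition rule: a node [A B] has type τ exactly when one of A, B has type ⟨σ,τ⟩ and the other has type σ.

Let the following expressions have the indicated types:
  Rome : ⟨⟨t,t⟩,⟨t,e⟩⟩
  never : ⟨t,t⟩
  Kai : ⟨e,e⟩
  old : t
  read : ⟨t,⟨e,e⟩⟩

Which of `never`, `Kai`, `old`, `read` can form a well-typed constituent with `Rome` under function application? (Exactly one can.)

never

never — combines: Rome : ⟨⟨t,t⟩,⟨t,e⟩⟩ takes never : ⟨t,t⟩ as argument, giving ⟨t,e⟩.
Kai : ⟨e,e⟩ — no; Rome wants ⟨t,t⟩, and Kai wants e.
old : t — no; Rome wants ⟨t,t⟩, and old wants nothing (atomic).
read : ⟨t,⟨e,e⟩⟩ — no; Rome wants ⟨t,t⟩, and read wants t.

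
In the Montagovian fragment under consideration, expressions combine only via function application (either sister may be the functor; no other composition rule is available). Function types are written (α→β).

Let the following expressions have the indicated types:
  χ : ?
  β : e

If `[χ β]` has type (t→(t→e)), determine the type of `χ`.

For [χ β] to have type (t→(t→e)) with β of type e, χ must be the function: χ : (e→(t→(t→e))).

(e→(t→(t→e)))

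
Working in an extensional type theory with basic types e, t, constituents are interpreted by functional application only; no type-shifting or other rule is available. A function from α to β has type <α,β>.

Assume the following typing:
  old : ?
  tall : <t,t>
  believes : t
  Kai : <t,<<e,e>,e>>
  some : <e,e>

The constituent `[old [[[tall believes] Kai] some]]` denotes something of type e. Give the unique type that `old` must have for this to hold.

<e,e>

At [old [[[tall believes] Kai] some]] (required: e): [[[tall believes] Kai] some] is e, which is not a function with range e; hence old is the functor — type <e,e>.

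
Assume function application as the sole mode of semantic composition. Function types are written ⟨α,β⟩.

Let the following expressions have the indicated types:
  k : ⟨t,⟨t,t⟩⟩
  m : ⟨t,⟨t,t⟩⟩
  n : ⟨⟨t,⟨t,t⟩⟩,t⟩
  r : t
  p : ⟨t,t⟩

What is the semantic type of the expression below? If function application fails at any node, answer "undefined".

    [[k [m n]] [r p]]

t

[m n]: ⟨⟨t,⟨t,t⟩⟩,t⟩ applied to ⟨t,⟨t,t⟩⟩ yields t.
[k [m n]]: ⟨t,⟨t,t⟩⟩ applied to t yields ⟨t,t⟩.
[r p]: ⟨t,t⟩ applied to t yields t.
[[k [m n]] [r p]]: ⟨t,t⟩ applied to t yields t.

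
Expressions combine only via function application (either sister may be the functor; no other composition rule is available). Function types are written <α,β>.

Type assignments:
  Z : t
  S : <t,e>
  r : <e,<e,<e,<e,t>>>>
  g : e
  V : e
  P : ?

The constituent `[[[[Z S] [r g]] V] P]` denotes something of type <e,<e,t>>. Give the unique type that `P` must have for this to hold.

<<e,t>,<e,<e,t>>>

At [[[[Z S] [r g]] V] P] (required: <e,<e,t>>): [[[Z S] [r g]] V] is <e,t>, which is not a function with range <e,<e,t>>; hence P is the functor — type <<e,t>,<e,<e,t>>>.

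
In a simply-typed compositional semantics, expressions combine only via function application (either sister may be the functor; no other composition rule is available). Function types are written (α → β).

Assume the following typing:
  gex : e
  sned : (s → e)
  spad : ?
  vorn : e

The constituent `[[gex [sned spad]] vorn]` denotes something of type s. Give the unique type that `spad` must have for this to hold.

((s → e) → (e → (e → s)))

For [[gex [sned spad]] vorn] to have type s with vorn of type e, [gex [sned spad]] must be the function: [gex [sned spad]] : (e → s).
For [gex [sned spad]] to have type (e → s) with gex of type e, [sned spad] must be the function: [sned spad] : (e → (e → s)).
For [sned spad] to have type (e → (e → s)) with sned of type (s → e), spad must be the function: spad : ((s → e) → (e → (e → s))).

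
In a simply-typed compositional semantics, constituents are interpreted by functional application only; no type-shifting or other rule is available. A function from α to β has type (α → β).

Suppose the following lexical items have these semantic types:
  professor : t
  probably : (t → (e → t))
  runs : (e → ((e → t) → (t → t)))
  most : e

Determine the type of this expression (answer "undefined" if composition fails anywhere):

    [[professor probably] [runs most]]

(t → t)

[professor probably] — probably of type (t → (e → t)) combines with professor of type t: type (e → t).
[runs most] — runs of type (e → ((e → t) → (t → t))) combines with most of type e: type ((e → t) → (t → t)).
[[professor probably] [runs most]] — [runs most] of type ((e → t) → (t → t)) combines with [professor probably] of type (e → t): type (t → t).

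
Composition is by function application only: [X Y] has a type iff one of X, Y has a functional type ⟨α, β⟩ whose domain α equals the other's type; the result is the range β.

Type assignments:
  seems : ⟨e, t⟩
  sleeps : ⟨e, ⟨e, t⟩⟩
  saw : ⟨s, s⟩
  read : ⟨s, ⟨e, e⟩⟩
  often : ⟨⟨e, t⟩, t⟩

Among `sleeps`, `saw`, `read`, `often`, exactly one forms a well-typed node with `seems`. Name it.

often

sleeps : ⟨e, ⟨e, t⟩⟩ — neither side's domain matches the other.
saw : ⟨s, s⟩ — neither side's domain matches the other.
read : ⟨s, ⟨e, e⟩⟩ — neither side's domain matches the other.
often — combines: often : ⟨⟨e, t⟩, t⟩ takes seems : ⟨e, t⟩ as argument, giving t.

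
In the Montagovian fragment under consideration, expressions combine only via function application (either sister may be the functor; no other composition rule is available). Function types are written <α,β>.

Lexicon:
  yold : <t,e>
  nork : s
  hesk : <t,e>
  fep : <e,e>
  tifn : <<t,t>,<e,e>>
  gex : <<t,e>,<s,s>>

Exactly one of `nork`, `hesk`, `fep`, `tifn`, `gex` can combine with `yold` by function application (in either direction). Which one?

nork : s — yold needs t; nork needs nothing (atomic); neither fits.
hesk : <t,e> — yold needs t; hesk needs t; neither fits.
fep : <e,e> — yold needs t; fep needs e; neither fits.
tifn : <<t,t>,<e,e>> — yold needs t; tifn needs <t,t>; neither fits.
gex — combines: gex : <<t,e>,<s,s>> takes yold : <t,e> as argument, giving <s,s>.

gex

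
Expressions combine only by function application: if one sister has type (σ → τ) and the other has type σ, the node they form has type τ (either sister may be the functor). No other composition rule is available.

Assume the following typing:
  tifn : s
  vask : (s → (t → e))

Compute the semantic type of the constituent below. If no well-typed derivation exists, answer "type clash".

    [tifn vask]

[tifn vask]: vask is (s → (t → e)), tifn is s; result (t → e).

(t → e)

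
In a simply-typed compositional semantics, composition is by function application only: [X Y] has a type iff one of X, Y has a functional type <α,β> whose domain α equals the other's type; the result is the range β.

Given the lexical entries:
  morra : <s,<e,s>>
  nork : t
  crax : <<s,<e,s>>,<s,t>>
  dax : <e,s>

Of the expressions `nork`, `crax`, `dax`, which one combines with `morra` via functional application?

crax

nork : t — no; morra wants s, and nork wants nothing (atomic).
crax — combines: crax : <<s,<e,s>>,<s,t>> takes morra : <s,<e,s>> as argument, giving <s,t>.
dax : <e,s> — no; morra wants s, and dax wants e.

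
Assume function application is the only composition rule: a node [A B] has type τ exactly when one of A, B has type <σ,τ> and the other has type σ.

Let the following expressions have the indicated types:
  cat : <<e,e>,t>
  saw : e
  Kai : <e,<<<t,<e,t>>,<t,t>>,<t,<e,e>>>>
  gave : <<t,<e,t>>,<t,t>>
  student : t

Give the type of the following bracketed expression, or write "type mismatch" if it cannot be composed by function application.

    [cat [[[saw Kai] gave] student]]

t

[saw Kai] — Kai of type <e,<<<t,<e,t>>,<t,t>>,<t,<e,e>>>> combines with saw of type e: type <<<t,<e,t>>,<t,t>>,<t,<e,e>>>.
[[saw Kai] gave] — [saw Kai] of type <<<t,<e,t>>,<t,t>>,<t,<e,e>>> combines with gave of type <<t,<e,t>>,<t,t>>: type <t,<e,e>>.
[[[saw Kai] gave] student] — [[saw Kai] gave] of type <t,<e,e>> combines with student of type t: type <e,e>.
[cat [[[saw Kai] gave] student]] — cat of type <<e,e>,t> combines with [[[saw Kai] gave] student] of type <e,e>: type t.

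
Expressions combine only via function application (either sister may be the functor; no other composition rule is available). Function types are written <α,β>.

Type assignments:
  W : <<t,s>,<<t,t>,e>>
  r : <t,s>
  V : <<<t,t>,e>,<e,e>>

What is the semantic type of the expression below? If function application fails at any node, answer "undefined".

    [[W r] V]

<e,e>

[W r]: W is <<t,s>,<<t,t>,e>>, r is <t,s>; result <<t,t>,e>.
[[W r] V]: V is <<<t,t>,e>,<e,e>>, [W r] is <<t,t>,e>; result <e,e>.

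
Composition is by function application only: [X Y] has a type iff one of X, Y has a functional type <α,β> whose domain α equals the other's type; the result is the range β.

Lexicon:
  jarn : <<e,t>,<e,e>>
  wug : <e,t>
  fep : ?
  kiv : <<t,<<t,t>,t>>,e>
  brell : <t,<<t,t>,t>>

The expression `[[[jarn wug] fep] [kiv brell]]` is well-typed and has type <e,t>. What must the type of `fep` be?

<<e,e>,<e,<e,t>>>

For [[[jarn wug] fep] [kiv brell]] to have type <e,t> with [kiv brell] of type e, [[jarn wug] fep] must be the function: [[jarn wug] fep] : <e,<e,t>>.
For [[jarn wug] fep] to have type <e,<e,t>> with [jarn wug] of type <e,e>, fep must be the function: fep : <<e,e>,<e,<e,t>>>.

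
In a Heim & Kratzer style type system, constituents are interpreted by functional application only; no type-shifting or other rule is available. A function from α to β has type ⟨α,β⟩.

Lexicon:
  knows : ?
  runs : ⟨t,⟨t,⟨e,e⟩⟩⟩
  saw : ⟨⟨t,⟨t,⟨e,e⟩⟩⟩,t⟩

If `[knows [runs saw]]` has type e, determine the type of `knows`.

At [knows [runs saw]] (required: e): [runs saw] is t, which is not a function with range e; hence knows is the functor — type ⟨t,e⟩.

⟨t,e⟩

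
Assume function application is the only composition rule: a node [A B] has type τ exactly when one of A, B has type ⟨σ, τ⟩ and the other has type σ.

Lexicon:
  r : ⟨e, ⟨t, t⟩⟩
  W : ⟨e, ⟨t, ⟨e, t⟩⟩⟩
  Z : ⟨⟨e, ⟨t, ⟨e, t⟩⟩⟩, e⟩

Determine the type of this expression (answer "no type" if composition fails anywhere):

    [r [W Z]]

⟨t, t⟩

[W Z]: functor Z : ⟨⟨e, ⟨t, ⟨e, t⟩⟩⟩, e⟩, argument W : ⟨e, ⟨t, ⟨e, t⟩⟩⟩; result e.
[r [W Z]]: functor r : ⟨e, ⟨t, t⟩⟩, argument [W Z] : e; result ⟨t, t⟩.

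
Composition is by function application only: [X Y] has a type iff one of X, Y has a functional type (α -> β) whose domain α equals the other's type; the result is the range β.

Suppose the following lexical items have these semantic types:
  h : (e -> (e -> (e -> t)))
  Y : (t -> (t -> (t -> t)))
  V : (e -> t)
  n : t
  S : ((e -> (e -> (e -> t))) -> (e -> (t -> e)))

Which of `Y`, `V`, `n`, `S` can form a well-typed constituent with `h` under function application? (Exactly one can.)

S

Y : (t -> (t -> (t -> t))) — h needs e; Y needs t; neither fits.
V : (e -> t) — h needs e; V needs e; neither fits.
n : t — h needs e; n needs nothing (atomic); neither fits.
S — combines: S : ((e -> (e -> (e -> t))) -> (e -> (t -> e))) takes h : (e -> (e -> (e -> t))) as argument, giving (e -> (t -> e)).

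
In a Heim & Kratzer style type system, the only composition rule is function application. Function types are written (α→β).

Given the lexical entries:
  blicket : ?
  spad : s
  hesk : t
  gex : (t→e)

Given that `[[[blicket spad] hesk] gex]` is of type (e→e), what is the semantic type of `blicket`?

[[[blicket spad] hesk] gex] is required to be (e→e). gex : (t→e) cannot yield (e→e) as functor, so [[blicket spad] hesk] : ((t→e)→(e→e)).
[[blicket spad] hesk] is required to be ((t→e)→(e→e)). hesk : t cannot yield ((t→e)→(e→e)) as functor, so [blicket spad] : (t→((t→e)→(e→e))).
[blicket spad] is required to be (t→((t→e)→(e→e))). spad : s cannot yield (t→((t→e)→(e→e))) as functor, so blicket : (s→(t→((t→e)→(e→e)))).

(s→(t→((t→e)→(e→e))))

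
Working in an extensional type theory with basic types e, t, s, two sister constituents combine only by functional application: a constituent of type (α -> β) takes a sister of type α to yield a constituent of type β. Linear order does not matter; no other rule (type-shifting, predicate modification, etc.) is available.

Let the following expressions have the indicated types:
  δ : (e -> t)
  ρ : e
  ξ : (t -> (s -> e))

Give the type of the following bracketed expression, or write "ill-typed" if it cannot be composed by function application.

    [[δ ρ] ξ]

At [δ ρ], δ : (e -> t) takes ρ : e, giving t.
At [[δ ρ] ξ], ξ : (t -> (s -> e)) takes [δ ρ] : t, giving (s -> e).

(s -> e)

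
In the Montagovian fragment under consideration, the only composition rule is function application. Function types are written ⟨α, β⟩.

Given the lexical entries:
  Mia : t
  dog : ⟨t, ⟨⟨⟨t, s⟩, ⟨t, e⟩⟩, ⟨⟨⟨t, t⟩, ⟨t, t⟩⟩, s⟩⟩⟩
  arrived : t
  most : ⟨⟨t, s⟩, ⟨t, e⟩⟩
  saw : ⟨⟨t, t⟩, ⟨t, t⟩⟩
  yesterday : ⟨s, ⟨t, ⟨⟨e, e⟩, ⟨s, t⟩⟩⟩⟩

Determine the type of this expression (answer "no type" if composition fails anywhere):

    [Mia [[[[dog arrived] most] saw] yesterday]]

⟨⟨e, e⟩, ⟨s, t⟩⟩

[dog arrived]: dog is ⟨t, ⟨⟨⟨t, s⟩, ⟨t, e⟩⟩, ⟨⟨⟨t, t⟩, ⟨t, t⟩⟩, s⟩⟩⟩, arrived is t; result ⟨⟨⟨t, s⟩, ⟨t, e⟩⟩, ⟨⟨⟨t, t⟩, ⟨t, t⟩⟩, s⟩⟩.
[[dog arrived] most]: [dog arrived] is ⟨⟨⟨t, s⟩, ⟨t, e⟩⟩, ⟨⟨⟨t, t⟩, ⟨t, t⟩⟩, s⟩⟩, most is ⟨⟨t, s⟩, ⟨t, e⟩⟩; result ⟨⟨⟨t, t⟩, ⟨t, t⟩⟩, s⟩.
[[[dog arrived] most] saw]: [[dog arrived] most] is ⟨⟨⟨t, t⟩, ⟨t, t⟩⟩, s⟩, saw is ⟨⟨t, t⟩, ⟨t, t⟩⟩; result s.
[[[[dog arrived] most] saw] yesterday]: yesterday is ⟨s, ⟨t, ⟨⟨e, e⟩, ⟨s, t⟩⟩⟩⟩, [[[dog arrived] most] saw] is s; result ⟨t, ⟨⟨e, e⟩, ⟨s, t⟩⟩⟩.
[Mia [[[[dog arrived] most] saw] yesterday]]: [[[[dog arrived] most] saw] yesterday] is ⟨t, ⟨⟨e, e⟩, ⟨s, t⟩⟩⟩, Mia is t; result ⟨⟨e, e⟩, ⟨s, t⟩⟩.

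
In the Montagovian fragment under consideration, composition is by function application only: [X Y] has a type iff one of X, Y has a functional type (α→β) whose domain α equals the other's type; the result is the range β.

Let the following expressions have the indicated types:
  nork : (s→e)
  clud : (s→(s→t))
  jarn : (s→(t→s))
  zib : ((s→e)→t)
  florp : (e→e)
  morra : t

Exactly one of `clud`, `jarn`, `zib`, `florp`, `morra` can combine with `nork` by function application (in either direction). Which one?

clud : (s→(s→t)) — does not combine with nork.
jarn : (s→(t→s)) — does not combine with nork.
zib — combines: zib : ((s→e)→t) takes nork : (s→e) as argument, giving t.
florp : (e→e) — does not combine with nork.
morra : t — does not combine with nork.

zib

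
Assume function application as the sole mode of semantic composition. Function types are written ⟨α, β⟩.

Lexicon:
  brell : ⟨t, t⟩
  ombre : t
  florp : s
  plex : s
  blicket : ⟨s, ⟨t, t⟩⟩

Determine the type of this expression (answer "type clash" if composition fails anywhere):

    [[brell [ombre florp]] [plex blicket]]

type clash

[ombre florp]: t and s cannot combine by function application — type clash.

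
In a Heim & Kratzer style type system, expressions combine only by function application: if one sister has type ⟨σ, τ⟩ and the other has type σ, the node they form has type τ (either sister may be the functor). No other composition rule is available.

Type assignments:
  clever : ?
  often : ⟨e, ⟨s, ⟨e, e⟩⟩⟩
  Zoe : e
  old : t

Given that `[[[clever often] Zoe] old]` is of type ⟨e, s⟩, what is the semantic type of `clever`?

⟨⟨e, ⟨s, ⟨e, e⟩⟩⟩, ⟨e, ⟨t, ⟨e, s⟩⟩⟩⟩

[[[clever often] Zoe] old] is required to be ⟨e, s⟩. old : t cannot yield ⟨e, s⟩ as functor, so [[clever often] Zoe] : ⟨t, ⟨e, s⟩⟩.
[[clever often] Zoe] is required to be ⟨t, ⟨e, s⟩⟩. Zoe : e cannot yield ⟨t, ⟨e, s⟩⟩ as functor, so [clever often] : ⟨e, ⟨t, ⟨e, s⟩⟩⟩.
[clever often] is required to be ⟨e, ⟨t, ⟨e, s⟩⟩⟩. often : ⟨e, ⟨s, ⟨e, e⟩⟩⟩ cannot yield ⟨e, ⟨t, ⟨e, s⟩⟩⟩ as functor, so clever : ⟨⟨e, ⟨s, ⟨e, e⟩⟩⟩, ⟨e, ⟨t, ⟨e, s⟩⟩⟩⟩.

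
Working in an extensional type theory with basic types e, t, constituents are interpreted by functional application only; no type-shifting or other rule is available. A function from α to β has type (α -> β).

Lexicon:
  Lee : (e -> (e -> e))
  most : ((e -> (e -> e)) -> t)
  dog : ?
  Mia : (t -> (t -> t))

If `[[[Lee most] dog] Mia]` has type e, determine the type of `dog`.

At [[[Lee most] dog] Mia] (required: e): Mia is (t -> (t -> t)), which is not a function with range e; hence [[Lee most] dog] is the functor — type ((t -> (t -> t)) -> e).
At [[Lee most] dog] (required: ((t -> (t -> t)) -> e)): [Lee most] is t, which is not a function with range ((t -> (t -> t)) -> e); hence dog is the functor — type (t -> ((t -> (t -> t)) -> e)).

(t -> ((t -> (t -> t)) -> e))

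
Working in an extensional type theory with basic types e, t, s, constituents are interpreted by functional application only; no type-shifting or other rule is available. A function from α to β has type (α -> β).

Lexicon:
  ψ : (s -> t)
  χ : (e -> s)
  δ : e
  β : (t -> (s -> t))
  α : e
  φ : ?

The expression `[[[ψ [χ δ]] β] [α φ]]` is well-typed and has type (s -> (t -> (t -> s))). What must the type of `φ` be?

(e -> ((s -> t) -> (s -> (t -> (t -> s)))))

[[[ψ [χ δ]] β] [α φ]] must have type (s -> (t -> (t -> s))). The sister [[ψ [χ δ]] β] has type (s -> t); that is not a function onto (s -> (t -> (t -> s))), so [α φ] must be the functor, of type ((s -> t) -> (s -> (t -> (t -> s)))).
[α φ] must have type ((s -> t) -> (s -> (t -> (t -> s)))). The sister α has type e; that is not a function onto ((s -> t) -> (s -> (t -> (t -> s)))), so φ must be the functor, of type (e -> ((s -> t) -> (s -> (t -> (t -> s))))).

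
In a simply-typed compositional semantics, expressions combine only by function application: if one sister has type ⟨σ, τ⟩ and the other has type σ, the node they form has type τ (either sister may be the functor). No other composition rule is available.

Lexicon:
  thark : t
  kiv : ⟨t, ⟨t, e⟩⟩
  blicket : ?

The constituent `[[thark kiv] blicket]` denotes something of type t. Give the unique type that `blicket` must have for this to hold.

For [[thark kiv] blicket] to have type t with [thark kiv] of type ⟨t, e⟩, blicket must be the function: blicket : ⟨⟨t, e⟩, t⟩.

⟨⟨t, e⟩, t⟩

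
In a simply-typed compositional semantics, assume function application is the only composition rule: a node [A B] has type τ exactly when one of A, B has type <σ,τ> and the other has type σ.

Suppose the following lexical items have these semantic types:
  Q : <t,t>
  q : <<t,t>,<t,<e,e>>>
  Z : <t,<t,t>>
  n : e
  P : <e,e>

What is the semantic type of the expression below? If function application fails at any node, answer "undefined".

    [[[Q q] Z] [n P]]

[Q q]: <<t,t>,<t,<e,e>>> applied to <t,t> yields <t,<e,e>>.
[[Q q] Z]: <t,<e,e>> and <t,<t,t>> cannot combine by function application — type clash.

undefined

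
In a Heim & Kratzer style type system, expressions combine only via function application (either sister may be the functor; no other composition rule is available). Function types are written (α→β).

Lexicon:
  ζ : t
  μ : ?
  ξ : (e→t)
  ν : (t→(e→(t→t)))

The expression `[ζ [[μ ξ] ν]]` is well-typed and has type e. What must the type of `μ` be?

((e→t)→((t→(e→(t→t)))→(t→e)))

For [ζ [[μ ξ] ν]] to have type e with ζ of type t, [[μ ξ] ν] must be the function: [[μ ξ] ν] : (t→e).
For [[μ ξ] ν] to have type (t→e) with ν of type (t→(e→(t→t))), [μ ξ] must be the function: [μ ξ] : ((t→(e→(t→t)))→(t→e)).
For [μ ξ] to have type ((t→(e→(t→t)))→(t→e)) with ξ of type (e→t), μ must be the function: μ : ((e→t)→((t→(e→(t→t)))→(t→e))).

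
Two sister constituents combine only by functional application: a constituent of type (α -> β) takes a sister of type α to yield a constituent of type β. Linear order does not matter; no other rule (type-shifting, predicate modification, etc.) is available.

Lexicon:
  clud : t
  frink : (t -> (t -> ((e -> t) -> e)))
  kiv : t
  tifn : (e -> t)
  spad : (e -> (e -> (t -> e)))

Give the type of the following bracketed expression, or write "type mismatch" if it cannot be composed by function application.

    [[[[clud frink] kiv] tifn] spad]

(e -> (t -> e))

[clud frink]: (t -> (t -> ((e -> t) -> e))) applied to t yields (t -> ((e -> t) -> e)).
[[clud frink] kiv]: (t -> ((e -> t) -> e)) applied to t yields ((e -> t) -> e).
[[[clud frink] kiv] tifn]: ((e -> t) -> e) applied to (e -> t) yields e.
[[[[clud frink] kiv] tifn] spad]: (e -> (e -> (t -> e))) applied to e yields (e -> (t -> e)).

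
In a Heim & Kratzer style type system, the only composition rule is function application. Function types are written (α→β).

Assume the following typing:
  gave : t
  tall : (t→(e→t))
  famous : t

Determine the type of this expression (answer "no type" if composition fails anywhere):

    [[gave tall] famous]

no type

[gave tall]: (t→(e→t)) applied to t yields (e→t).
At [[gave tall] famous]: neither (e→t) nor t can take the other as argument; the node is ill-typed.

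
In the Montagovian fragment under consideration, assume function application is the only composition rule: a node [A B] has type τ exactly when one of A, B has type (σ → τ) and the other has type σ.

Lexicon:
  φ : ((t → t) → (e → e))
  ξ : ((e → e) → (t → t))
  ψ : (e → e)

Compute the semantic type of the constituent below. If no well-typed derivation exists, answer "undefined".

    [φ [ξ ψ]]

At [ξ ψ], ξ : ((e → e) → (t → t)) takes ψ : (e → e), giving (t → t).
At [φ [ξ ψ]], φ : ((t → t) → (e → e)) takes [ξ ψ] : (t → t), giving (e → e).

(e → e)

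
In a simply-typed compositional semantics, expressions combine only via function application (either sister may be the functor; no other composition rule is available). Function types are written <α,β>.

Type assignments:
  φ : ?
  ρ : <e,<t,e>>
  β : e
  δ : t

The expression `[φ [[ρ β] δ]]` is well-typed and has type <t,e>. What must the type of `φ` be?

<e,<t,e>>

[φ [[ρ β] δ]] is required to be <t,e>. [[ρ β] δ] : e cannot yield <t,e> as functor, so φ : <e,<t,e>>.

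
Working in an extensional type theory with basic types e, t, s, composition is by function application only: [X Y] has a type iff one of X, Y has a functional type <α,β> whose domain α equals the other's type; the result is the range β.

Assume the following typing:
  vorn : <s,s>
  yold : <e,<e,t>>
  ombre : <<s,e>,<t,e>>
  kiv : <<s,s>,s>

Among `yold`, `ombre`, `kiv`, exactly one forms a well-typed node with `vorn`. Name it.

yold : <e,<e,t>> — vorn needs s; yold needs e; neither fits.
ombre : <<s,e>,<t,e>> — vorn needs s; ombre needs <s,e>; neither fits.
kiv — combines: kiv : <<s,s>,s> takes vorn : <s,s> as argument, giving s.

kiv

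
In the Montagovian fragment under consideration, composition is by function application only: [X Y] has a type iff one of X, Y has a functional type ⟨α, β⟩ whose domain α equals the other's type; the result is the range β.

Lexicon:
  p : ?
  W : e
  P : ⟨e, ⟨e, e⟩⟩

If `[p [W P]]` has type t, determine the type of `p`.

⟨⟨e, e⟩, t⟩

[p [W P]] is required to be t. [W P] : ⟨e, e⟩ cannot yield t as functor, so p : ⟨⟨e, e⟩, t⟩.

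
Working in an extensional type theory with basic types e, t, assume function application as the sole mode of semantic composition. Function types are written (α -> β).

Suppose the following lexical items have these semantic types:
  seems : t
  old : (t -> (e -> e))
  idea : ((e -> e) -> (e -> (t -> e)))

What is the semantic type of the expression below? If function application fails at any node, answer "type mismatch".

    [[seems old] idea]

(e -> (t -> e))

[seems old] — old of type (t -> (e -> e)) combines with seems of type t: type (e -> e).
[[seems old] idea] — idea of type ((e -> e) -> (e -> (t -> e))) combines with [seems old] of type (e -> e): type (e -> (t -> e)).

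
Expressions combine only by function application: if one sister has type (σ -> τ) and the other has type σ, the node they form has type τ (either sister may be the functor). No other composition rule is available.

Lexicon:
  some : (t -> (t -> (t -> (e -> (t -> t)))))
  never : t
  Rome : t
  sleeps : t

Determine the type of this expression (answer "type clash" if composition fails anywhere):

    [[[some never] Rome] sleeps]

(e -> (t -> t))

[some never]: functor some : (t -> (t -> (t -> (e -> (t -> t))))), argument never : t; result (t -> (t -> (e -> (t -> t)))).
[[some never] Rome]: functor [some never] : (t -> (t -> (e -> (t -> t)))), argument Rome : t; result (t -> (e -> (t -> t))).
[[[some never] Rome] sleeps]: functor [[some never] Rome] : (t -> (e -> (t -> t))), argument sleeps : t; result (e -> (t -> t)).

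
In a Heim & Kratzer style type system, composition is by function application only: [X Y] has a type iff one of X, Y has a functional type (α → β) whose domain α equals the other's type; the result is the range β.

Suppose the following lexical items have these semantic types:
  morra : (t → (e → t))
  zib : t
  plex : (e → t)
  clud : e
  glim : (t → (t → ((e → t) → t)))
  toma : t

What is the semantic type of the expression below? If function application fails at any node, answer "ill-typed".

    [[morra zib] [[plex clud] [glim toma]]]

t

[morra zib]: functor morra : (t → (e → t)), argument zib : t; result (e → t).
[plex clud]: functor plex : (e → t), argument clud : e; result t.
[glim toma]: functor glim : (t → (t → ((e → t) → t))), argument toma : t; result (t → ((e → t) → t)).
[[plex clud] [glim toma]]: functor [glim toma] : (t → ((e → t) → t)), argument [plex clud] : t; result ((e → t) → t).
[[morra zib] [[plex clud] [glim toma]]]: functor [[plex clud] [glim toma]] : ((e → t) → t), argument [morra zib] : (e → t); result t.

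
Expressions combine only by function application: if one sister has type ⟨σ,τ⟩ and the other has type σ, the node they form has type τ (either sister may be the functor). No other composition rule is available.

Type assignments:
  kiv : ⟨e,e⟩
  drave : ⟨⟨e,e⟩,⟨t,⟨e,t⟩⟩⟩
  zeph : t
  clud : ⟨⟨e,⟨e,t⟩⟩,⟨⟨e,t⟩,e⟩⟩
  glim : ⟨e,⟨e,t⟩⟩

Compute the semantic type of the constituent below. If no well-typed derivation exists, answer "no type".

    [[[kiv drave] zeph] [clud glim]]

[kiv drave]: drave is ⟨⟨e,e⟩,⟨t,⟨e,t⟩⟩⟩, kiv is ⟨e,e⟩; result ⟨t,⟨e,t⟩⟩.
[[kiv drave] zeph]: [kiv drave] is ⟨t,⟨e,t⟩⟩, zeph is t; result ⟨e,t⟩.
[clud glim]: clud is ⟨⟨e,⟨e,t⟩⟩,⟨⟨e,t⟩,e⟩⟩, glim is ⟨e,⟨e,t⟩⟩; result ⟨⟨e,t⟩,e⟩.
[[[kiv drave] zeph] [clud glim]]: [clud glim] is ⟨⟨e,t⟩,e⟩, [[kiv drave] zeph] is ⟨e,t⟩; result e.

e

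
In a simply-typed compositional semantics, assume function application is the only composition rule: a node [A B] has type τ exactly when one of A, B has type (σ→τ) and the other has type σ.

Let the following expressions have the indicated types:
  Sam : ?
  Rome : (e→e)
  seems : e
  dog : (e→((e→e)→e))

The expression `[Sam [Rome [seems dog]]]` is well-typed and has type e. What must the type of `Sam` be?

(e→e)

[Sam [Rome [seems dog]]] must have type e. The sister [Rome [seems dog]] has type e; that is not a function onto e, so Sam must be the functor, of type (e→e).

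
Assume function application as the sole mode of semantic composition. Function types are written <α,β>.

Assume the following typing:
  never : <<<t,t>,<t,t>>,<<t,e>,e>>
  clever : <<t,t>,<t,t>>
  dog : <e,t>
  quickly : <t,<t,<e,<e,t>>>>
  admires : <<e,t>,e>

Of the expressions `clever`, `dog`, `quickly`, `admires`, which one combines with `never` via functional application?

clever

clever — combines: never : <<<t,t>,<t,t>>,<<t,e>,e>> takes clever : <<t,t>,<t,t>> as argument, giving <<t,e>,e>.
dog : <e,t> — never needs <<t,t>,<t,t>>; dog needs e; neither fits.
quickly : <t,<t,<e,<e,t>>>> — never needs <<t,t>,<t,t>>; quickly needs t; neither fits.
admires : <<e,t>,e> — never needs <<t,t>,<t,t>>; admires needs <e,t>; neither fits.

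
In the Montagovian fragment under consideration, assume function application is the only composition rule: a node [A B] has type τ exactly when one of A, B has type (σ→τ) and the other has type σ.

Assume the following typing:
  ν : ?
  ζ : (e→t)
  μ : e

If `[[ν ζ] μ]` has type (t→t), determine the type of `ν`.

((e→t)→(e→(t→t)))

For [[ν ζ] μ] to have type (t→t) with μ of type e, [ν ζ] must be the function: [ν ζ] : (e→(t→t)).
For [ν ζ] to have type (e→(t→t)) with ζ of type (e→t), ν must be the function: ν : ((e→t)→(e→(t→t))).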